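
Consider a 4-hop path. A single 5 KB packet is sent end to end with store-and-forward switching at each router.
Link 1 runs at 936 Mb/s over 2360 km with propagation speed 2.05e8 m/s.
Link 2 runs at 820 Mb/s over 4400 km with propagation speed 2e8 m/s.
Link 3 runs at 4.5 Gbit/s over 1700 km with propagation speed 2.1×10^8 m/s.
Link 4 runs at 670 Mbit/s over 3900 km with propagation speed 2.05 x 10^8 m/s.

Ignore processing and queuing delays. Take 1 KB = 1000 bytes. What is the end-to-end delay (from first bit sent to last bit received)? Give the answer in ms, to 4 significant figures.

L = 40000 bits.
Transmission delays (L/R per hop): 0.042735, 0.0487805, 0.00888889, 0.0597015 ms; sum = 0.160106 ms.
Propagation delays (d/s per hop): 11.5122, 22, 8.09524, 19.0244 ms; sum = 60.6318 ms.
End-to-end = 60.79 ms.

60.79 ms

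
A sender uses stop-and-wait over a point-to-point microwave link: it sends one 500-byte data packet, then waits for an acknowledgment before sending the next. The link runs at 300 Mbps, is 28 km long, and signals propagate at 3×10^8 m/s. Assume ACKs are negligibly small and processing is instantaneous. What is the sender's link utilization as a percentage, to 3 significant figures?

6.67 %

t_tx = L/R = 4000/300000000 = 1.33333e-05 s.
t_prop = 28000/300000000 = 9.33333e-05 s; RTT = 0.000186667 s.
Cycle = t_tx + RTT = 0.0002 s.
Utilization = t_tx / cycle = 1.33333e-05/0.0002 = 6.67 %.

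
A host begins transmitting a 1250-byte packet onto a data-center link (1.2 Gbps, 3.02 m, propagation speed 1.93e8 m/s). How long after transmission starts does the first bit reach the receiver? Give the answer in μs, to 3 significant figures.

0.0156 μs

First bit experiences only propagation delay: d/s = 3.02/193000000 = 0.0156 μs.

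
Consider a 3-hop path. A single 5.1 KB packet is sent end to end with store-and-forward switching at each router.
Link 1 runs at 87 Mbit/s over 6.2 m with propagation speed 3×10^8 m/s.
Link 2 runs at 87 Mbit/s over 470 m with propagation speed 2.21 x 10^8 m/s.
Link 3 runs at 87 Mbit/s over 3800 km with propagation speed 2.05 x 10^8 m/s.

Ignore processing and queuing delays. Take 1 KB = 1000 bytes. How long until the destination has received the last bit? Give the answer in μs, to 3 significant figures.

L = 40800 bits.
Transmission delay per hop = L/R = 40800/87000000 = 468.966 μs; 3 hops → 1406.9 μs.
Propagation delays (d/s per hop): 0.0206667, 2.1267, 18536.6 μs; sum = 18538.7 μs.
End-to-end = 19900 μs.

19900 μs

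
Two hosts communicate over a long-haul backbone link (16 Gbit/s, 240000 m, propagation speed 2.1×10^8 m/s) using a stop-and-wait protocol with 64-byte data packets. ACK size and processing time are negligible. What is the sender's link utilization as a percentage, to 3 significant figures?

t_tx = L/R = 512/16000000000 = 3.2e-08 s.
t_prop = 240000/210000000 = 0.00114286 s; RTT = 0.00228571 s.
Cycle = t_tx + RTT = 0.00228575 s.
Utilization = t_tx / cycle = 3.2e-08/0.00228575 = 0.00140 %.

0.00140 %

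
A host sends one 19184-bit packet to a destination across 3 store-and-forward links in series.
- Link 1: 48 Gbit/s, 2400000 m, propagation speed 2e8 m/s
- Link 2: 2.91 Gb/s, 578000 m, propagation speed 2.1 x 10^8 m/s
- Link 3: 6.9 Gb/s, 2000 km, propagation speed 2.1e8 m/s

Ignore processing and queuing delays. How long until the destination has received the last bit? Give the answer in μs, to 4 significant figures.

24290 μs

Transmission delays (L/R per hop): 0.399667, 6.59244, 2.78029 μs; sum = 9.7724 μs.
Propagation delays (d/s per hop): 12000, 2752.38, 9523.81 μs; sum = 24276.2 μs.
End-to-end = 24290 μs.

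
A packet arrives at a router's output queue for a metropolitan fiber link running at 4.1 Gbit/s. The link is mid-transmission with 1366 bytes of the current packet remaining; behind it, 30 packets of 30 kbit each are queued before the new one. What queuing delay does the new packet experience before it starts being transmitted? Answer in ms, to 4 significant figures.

0.2222 ms

Each queued packet: L/R = 30000/4.1e+09 = 0.00731707 ms.
30 queued → 0.219512 ms.
Plus remaining 10928 bits of current packet: 0.00266537 ms.
Queuing delay = 0.2222 ms.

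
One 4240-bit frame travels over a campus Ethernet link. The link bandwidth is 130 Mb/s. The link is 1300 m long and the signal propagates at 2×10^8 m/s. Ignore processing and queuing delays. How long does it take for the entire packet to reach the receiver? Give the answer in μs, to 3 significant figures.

39.1 μs

Transmission delay = L/R = 4240 / 130000000 = 32.6154 μs.
Propagation delay = d/s = 1300 m / 200000000 m/s = 6.5 μs.
Total = 39.1 μs.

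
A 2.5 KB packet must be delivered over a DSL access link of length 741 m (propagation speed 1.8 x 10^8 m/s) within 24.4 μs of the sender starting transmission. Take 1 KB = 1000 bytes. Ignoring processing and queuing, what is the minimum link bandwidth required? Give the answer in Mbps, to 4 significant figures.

L = 20000 bits.
Propagation delay = 741 / 180000000 = 4.11667 μs.
Transmission budget = 24.4 − 4.11667 = 20.2833 μs.
R ≥ L / t_tx = 20000 bits / 2.02833e-05 s = 986.0 Mbps.

986.0 Mbps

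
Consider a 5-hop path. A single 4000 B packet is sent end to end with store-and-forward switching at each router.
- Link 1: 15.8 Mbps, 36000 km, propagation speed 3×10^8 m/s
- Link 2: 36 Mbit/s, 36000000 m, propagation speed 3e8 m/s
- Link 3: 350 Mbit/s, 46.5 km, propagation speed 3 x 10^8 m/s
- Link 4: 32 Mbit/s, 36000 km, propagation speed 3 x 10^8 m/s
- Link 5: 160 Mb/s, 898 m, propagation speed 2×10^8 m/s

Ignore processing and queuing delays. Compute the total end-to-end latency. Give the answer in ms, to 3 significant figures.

L = 4000 × 8 = 32000 bits.
Transmission delays (L/R per hop): 2.02532, 0.888889, 0.0914286, 1, 0.2 ms; sum = 4.20563 ms.
Propagation delays (d/s per hop): 120, 120, 0.155, 120, 0.00449 ms; sum = 360.159 ms.
End-to-end = 364 ms.

364 ms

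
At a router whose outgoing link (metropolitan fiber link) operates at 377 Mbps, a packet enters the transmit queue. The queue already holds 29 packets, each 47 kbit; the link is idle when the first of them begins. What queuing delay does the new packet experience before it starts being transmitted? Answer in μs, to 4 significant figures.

3615 μs

Each queued packet: L/R = 47000/377000000 = 124.668 μs.
29 queued → 3615.38 μs.
Queuing delay = 3615 μs.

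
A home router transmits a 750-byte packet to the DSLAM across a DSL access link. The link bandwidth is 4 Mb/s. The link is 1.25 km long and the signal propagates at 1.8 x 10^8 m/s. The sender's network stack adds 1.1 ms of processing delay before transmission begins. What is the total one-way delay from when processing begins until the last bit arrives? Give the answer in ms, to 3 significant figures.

2.61 ms

L = 750 × 8 = 6000 bits.
Transmission delay = L/R = 6000 / 4000000 = 1.5 ms.
Propagation delay = d/s = 1250 m / 180000000 m/s = 0.00694444 ms.
Plus processing delay 1.1 ms = 1.1 ms.
Total = 2.61 ms.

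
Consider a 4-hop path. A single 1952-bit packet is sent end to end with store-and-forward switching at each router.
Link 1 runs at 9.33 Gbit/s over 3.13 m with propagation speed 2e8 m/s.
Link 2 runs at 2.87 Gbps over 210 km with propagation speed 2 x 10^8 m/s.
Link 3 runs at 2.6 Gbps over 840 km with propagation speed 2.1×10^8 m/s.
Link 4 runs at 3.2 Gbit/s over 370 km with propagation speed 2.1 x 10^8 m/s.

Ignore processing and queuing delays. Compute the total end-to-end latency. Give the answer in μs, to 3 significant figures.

6810 μs

Transmission delays (L/R per hop): 0.209218, 0.680139, 0.750769, 0.61 μs; sum = 2.25013 μs.
Propagation delays (d/s per hop): 0.01565, 1050, 4000, 1761.9 μs; sum = 6811.92 μs.
End-to-end = 6810 μs.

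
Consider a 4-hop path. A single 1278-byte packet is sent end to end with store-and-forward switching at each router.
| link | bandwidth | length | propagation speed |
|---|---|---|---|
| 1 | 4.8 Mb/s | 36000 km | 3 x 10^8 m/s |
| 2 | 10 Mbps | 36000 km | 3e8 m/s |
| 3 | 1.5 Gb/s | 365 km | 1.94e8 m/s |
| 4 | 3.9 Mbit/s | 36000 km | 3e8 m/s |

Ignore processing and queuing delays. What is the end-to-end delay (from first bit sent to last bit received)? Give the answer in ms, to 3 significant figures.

L = 1278 × 8 = 10224 bits.
Transmission delays (L/R per hop): 2.13, 1.0224, 0.006816, 2.62154 ms; sum = 5.78075 ms.
Propagation delays (d/s per hop): 120, 120, 1.88144, 120 ms; sum = 361.881 ms.
End-to-end = 368 ms.

368 ms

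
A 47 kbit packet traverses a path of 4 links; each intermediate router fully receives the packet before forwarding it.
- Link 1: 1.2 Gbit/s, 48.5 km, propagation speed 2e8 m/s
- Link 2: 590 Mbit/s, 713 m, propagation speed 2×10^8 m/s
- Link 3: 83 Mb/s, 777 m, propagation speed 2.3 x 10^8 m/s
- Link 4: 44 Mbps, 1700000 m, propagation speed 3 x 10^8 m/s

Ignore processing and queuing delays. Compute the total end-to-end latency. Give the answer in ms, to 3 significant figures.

7.67 ms

L = 47000 bits.
Transmission delays (L/R per hop): 0.0391667, 0.079661, 0.566265, 1.06818 ms; sum = 1.75327 ms.
Propagation delays (d/s per hop): 0.2425, 0.003565, 0.00337826, 5.66667 ms; sum = 5.91611 ms.
End-to-end = 7.67 ms.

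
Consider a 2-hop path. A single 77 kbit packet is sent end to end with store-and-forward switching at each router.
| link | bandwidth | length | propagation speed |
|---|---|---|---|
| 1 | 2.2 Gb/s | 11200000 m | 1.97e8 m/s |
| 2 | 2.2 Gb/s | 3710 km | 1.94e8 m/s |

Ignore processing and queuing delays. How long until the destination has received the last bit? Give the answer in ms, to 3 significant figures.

76.0 ms

L = 77000 bits.
Transmission delay per hop = L/R = 77000/2200000000 = 0.035 ms; 2 hops → 0.07 ms.
Propagation delays (d/s per hop): 56.8528, 19.1237 ms; sum = 75.9765 ms.
End-to-end = 76.0 ms.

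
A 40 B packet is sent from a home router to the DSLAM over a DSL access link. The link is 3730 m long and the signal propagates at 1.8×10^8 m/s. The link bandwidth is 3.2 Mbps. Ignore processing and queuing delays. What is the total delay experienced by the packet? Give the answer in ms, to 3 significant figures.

0.121 ms

L = 40 × 8 = 320 bits.
Transmission delay = L/R = 320 / 3200000 = 0.1 ms.
Propagation delay = d/s = 3730 m / 180000000 m/s = 0.0207222 ms.
Total = 0.121 ms.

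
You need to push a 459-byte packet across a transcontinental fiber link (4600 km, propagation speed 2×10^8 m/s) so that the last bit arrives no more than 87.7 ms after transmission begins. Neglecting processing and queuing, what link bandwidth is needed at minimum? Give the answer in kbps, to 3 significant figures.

56.8 kbps

L = 3672 bits.
Propagation delay = 4600000 / 200000000 = 23 ms.
Transmission budget = 87.7 − 23 = 64.7 ms.
R ≥ L / t_tx = 3672 bits / 0.0647 s = 56.8 kbps.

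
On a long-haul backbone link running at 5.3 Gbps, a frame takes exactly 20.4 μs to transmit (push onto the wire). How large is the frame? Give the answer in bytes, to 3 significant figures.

L = R × t_tx = 5300000000 b/s × 2.04e-05 s = 108120 bits.
In bytes: 108120 / 8 = 13500 bytes.

13500 bytes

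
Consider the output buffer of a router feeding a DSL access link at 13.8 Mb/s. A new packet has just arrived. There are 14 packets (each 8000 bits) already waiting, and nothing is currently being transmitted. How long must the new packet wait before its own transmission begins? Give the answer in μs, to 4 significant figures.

Each queued packet: L/R = 8000/13800000 = 579.71 μs.
14 queued → 8115.94 μs.
Queuing delay = 8116 μs.

8116 μs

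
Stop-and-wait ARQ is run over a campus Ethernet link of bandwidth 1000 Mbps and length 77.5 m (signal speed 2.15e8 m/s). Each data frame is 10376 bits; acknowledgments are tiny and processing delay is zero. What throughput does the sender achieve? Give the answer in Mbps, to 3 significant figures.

t_tx = L/R = 10376/1000000000 = 1.0376e-05 s.
t_prop = 77.5/215000000 = 3.60465e-07 s; RTT = 7.2093e-07 s.
Cycle = t_tx + RTT = 1.10969e-05 s.
Throughput = L / cycle = 10376 / 1.10969e-05 = 935 Mbps.

935 Mbps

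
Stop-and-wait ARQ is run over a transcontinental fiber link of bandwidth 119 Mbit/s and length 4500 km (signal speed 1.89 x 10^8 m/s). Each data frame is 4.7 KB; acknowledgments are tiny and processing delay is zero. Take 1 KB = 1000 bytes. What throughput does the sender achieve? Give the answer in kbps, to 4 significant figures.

t_tx = L/R = 37600/119000000 = 0.000315966 s.
t_prop = 4500000/189000000 = 0.0238095 s; RTT = 0.047619 s.
Cycle = t_tx + RTT = 0.047935 s.
Throughput = L / cycle = 37600 / 0.047935 = 784.4 kbps.

784.4 kbps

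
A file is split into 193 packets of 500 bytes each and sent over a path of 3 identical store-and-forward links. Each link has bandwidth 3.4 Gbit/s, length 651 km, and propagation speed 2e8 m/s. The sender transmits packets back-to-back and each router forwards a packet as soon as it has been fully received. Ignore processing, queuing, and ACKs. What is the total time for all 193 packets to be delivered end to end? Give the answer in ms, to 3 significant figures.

9.99 ms

Per-hop transmission t_tx = L/R = 4000/3400000000 = 0.00117647 ms.
Per-hop propagation t_prop = 651000/200000000 = 3.255 ms.
Pipeline fill: first packet needs 3·t_tx to clear all hops; remaining 192 packets each add one t_tx.
Total = (3+193-1)·t_tx + 3·t_prop = 195·0.00117647 + 3·3.255 = 9.99 ms.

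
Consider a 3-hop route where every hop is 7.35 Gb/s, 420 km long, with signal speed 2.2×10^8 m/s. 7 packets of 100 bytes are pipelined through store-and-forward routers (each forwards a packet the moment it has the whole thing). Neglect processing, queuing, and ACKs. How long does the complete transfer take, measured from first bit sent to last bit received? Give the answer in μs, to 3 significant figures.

Per-hop transmission t_tx = L/R = 800/7350000000 = 0.108844 μs.
Per-hop propagation t_prop = 420000/2.2e+08 = 1909.09 μs.
Pipeline fill: first packet needs 3·t_tx to clear all hops; remaining 6 packets each add one t_tx.
Total = (3+7-1)·t_tx + 3·t_prop = 9·0.108844 + 3·1909.09 = 5730 μs.

5730 μs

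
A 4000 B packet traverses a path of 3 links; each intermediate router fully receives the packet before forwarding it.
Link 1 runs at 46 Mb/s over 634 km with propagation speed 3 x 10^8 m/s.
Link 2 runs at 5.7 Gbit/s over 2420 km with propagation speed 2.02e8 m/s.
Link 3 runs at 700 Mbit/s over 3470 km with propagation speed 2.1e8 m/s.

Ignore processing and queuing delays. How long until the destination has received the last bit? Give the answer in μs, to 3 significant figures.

31400 μs

L = 4000 × 8 = 32000 bits.
Transmission delays (L/R per hop): 695.652, 5.61404, 45.7143 μs; sum = 746.98 μs.
Propagation delays (d/s per hop): 2113.33, 11980.2, 16523.8 μs; sum = 30617.3 μs.
End-to-end = 31400 μs.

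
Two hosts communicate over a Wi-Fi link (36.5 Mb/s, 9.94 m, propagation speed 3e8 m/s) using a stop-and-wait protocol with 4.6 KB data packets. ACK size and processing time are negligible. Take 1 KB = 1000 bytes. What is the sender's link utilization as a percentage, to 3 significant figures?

t_tx = L/R = 36800/36500000 = 0.00100822 s.
t_prop = 9.94/300000000 = 3.31333e-08 s; RTT = 6.62667e-08 s.
Cycle = t_tx + RTT = 0.00100829 s.
Utilization = t_tx / cycle = 0.00100822/0.00100829 = 100 %.

100 %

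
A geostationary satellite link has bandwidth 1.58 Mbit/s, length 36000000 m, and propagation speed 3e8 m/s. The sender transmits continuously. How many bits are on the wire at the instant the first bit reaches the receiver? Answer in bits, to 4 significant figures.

189600 bits

Propagation delay = 36000000 / 300000000 = 0.12 s.
BDP = R × t_prop = 1580000 × 0.12 = 189600 bits.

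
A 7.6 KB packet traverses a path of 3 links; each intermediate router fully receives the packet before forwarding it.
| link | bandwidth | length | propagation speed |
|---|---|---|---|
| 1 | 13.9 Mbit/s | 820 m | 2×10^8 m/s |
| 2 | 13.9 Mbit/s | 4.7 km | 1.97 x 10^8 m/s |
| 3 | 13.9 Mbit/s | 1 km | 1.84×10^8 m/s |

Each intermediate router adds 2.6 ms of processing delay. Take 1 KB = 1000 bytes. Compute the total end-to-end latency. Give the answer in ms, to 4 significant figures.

L = 60800 bits.
Transmission delay per hop = L/R = 60800/13900000 = 4.3741 ms; 3 hops → 13.1223 ms.
Propagation delays (d/s per hop): 0.0041, 0.0238579, 0.00543478 ms; sum = 0.0333927 ms.
Processing at 2 router(s): 2 × 2.6 ms = 5.2 ms.
End-to-end = 18.36 ms.

18.36 ms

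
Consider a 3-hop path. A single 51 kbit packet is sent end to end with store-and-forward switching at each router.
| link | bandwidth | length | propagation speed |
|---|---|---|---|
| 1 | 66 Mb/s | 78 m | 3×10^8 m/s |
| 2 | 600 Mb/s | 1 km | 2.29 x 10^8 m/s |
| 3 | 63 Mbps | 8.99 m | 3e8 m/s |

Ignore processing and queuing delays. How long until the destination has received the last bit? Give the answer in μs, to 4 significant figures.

L = 51000 bits.
Transmission delays (L/R per hop): 772.727, 85, 809.524 μs; sum = 1667.25 μs.
Propagation delays (d/s per hop): 0.26, 4.36681, 0.0299667 μs; sum = 4.65678 μs.
End-to-end = 1672 μs.

1672 μs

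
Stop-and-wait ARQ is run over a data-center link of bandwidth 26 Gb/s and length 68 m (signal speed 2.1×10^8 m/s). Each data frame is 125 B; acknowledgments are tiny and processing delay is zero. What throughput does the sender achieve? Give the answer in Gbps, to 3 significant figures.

1.46 Gbps

t_tx = L/R = 1000/26000000000 = 3.84615e-08 s.
t_prop = 68/210000000 = 3.2381e-07 s; RTT = 6.47619e-07 s.
Cycle = t_tx + RTT = 6.86081e-07 s.
Throughput = L / cycle = 1000 / 6.86081e-07 = 1.46 Gbps.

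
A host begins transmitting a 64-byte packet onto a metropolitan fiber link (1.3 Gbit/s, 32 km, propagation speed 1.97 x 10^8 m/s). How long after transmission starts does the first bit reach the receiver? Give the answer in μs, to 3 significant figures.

162 μs

First bit experiences only propagation delay: d/s = 32000/197000000 = 162 μs.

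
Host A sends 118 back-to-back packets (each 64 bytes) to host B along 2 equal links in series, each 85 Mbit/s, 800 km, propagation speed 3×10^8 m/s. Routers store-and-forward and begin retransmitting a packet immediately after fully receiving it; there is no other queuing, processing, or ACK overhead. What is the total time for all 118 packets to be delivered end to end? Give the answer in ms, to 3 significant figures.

6.05 ms

Per-hop transmission t_tx = L/R = 512/85000000 = 0.00602353 ms.
Per-hop propagation t_prop = 800000/300000000 = 2.66667 ms.
Pipeline fill: first packet needs 2·t_tx to clear all hops; remaining 117 packets each add one t_tx.
Total = (2+118-1)·t_tx + 2·t_prop = 119·0.00602353 + 2·2.66667 = 6.05 ms.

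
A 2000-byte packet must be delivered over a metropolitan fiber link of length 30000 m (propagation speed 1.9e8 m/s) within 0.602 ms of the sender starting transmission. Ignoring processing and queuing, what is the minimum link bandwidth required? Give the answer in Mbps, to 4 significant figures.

36.03 Mbps

L = 16000 bits.
Propagation delay = 30000 / 190000000 = 0.157895 ms.
Transmission budget = 0.602 − 0.157895 = 0.444105 ms.
R ≥ L / t_tx = 16000 bits / 0.000444105 s = 36.03 Mbps.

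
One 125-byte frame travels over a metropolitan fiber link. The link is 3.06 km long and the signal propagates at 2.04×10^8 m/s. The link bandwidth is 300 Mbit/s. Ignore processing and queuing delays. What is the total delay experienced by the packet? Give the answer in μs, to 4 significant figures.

18.33 μs

L = 125 × 8 = 1000 bits.
Transmission delay = L/R = 1000 / 300000000 = 3.33333 μs.
Propagation delay = d/s = 3060 m / 204000000 m/s = 15 μs.
Total = 18.33 μs.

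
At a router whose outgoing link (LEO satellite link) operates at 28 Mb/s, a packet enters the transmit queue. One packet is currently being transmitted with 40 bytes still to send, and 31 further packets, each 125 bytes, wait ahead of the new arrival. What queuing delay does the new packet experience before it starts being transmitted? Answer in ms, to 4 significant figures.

1.119 ms

Each queued packet: L/R = 1000/28000000 = 0.0357143 ms.
31 queued → 1.10714 ms.
Plus remaining 320 bits of current packet: 0.0114286 ms.
Queuing delay = 1.119 ms.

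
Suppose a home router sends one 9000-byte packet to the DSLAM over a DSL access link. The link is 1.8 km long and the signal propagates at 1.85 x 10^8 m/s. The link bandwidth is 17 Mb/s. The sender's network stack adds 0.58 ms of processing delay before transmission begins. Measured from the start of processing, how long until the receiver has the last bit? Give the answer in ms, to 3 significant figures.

4.83 ms

L = 9000 × 8 = 72000 bits.
Transmission delay = L/R = 72000 / 17000000 = 4.23529 ms.
Propagation delay = d/s = 1800 m / 185000000 m/s = 0.00972973 ms.
Plus processing delay 0.58 ms = 0.58 ms.
Total = 4.83 ms.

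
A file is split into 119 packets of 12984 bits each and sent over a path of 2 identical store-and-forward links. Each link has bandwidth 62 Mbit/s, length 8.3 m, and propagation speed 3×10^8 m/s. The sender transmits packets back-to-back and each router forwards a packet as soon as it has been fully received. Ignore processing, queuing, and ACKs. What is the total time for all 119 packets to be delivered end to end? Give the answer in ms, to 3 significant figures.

25.1 ms

Per-hop transmission t_tx = L/R = 12984/62000000 = 0.209419 ms.
Per-hop propagation t_prop = 8.3/300000000 = 2.76667e-05 ms.
Pipeline fill: first packet needs 2·t_tx to clear all hops; remaining 118 packets each add one t_tx.
Total = (2+119-1)·t_tx + 2·t_prop = 120·0.209419 + 2·2.76667e-05 = 25.1 ms.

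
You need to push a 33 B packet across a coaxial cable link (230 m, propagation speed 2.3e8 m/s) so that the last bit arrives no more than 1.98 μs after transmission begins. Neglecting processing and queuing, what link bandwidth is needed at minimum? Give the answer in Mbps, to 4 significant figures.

269.4 Mbps

L = 264 bits.
Propagation delay = 230 / 2.3e+08 = 1 μs.
Transmission budget = 1.98 − 1 = 0.98 μs.
R ≥ L / t_tx = 264 bits / 9.8e-07 s = 269.4 Mbps.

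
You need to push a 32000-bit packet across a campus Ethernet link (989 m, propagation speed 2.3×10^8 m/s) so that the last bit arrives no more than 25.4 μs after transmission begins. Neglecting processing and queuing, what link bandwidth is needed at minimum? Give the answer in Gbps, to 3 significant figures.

Propagation delay = 989 / 2.3e+08 = 4.3 μs.
Transmission budget = 25.4 − 4.3 = 21.1 μs.
R ≥ L / t_tx = 32000 bits / 2.11e-05 s = 1.52 Gbps.

1.52 Gbps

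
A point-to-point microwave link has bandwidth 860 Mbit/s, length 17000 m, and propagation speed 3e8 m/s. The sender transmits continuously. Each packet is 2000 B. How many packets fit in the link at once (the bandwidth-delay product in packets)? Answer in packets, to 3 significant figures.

3.05 packets

Propagation delay = 17000 / 300000000 = 5.66667e-05 s.
BDP = R × t_prop = 860000000 × 5.66667e-05 = 48733.3 bits.
In packets of 16000 bits: 3.05 packets.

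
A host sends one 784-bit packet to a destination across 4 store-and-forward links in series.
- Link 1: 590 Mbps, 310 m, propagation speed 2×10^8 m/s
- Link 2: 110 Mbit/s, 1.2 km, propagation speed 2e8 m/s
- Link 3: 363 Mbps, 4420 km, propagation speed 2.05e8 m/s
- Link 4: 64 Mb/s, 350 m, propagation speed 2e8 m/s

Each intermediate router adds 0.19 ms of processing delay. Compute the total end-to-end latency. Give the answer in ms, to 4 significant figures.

22.16 ms

Transmission delays (L/R per hop): 0.00132881, 0.00712727, 0.00215978, 0.01225 ms; sum = 0.0228659 ms.
Propagation delays (d/s per hop): 0.00155, 0.006, 21.561, 0.00175 ms; sum = 21.5703 ms.
Processing at 3 router(s): 3 × 0.19 ms = 0.57 ms.
End-to-end = 22.16 ms.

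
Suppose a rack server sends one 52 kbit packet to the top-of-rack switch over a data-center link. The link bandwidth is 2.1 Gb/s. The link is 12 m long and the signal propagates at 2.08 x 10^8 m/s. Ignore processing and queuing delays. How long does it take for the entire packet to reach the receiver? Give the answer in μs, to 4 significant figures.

24.82 μs

L = 52000 bits.
Transmission delay = L/R = 52000 / 2100000000 = 24.7619 μs.
Propagation delay = d/s = 12 m / 208000000 m/s = 0.0576923 μs.
Total = 24.82 μs.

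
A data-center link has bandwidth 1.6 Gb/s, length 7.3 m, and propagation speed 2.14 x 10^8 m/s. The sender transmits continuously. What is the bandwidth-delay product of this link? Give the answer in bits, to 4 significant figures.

Propagation delay = 7.3 / 214000000 = 3.41121e-08 s.
BDP = R × t_prop = 1600000000 × 3.41121e-08 = 54.5794 bits.

54.58 bits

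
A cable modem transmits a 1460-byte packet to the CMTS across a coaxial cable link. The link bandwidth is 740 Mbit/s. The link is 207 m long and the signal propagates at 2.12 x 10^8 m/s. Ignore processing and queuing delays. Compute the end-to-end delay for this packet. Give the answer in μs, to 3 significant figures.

16.8 μs

L = 1460 × 8 = 11680 bits.
Transmission delay = L/R = 11680 / 740000000 = 15.7838 μs.
Propagation delay = d/s = 207 m / 212000000 m/s = 0.976415 μs.
Total = 16.8 μs.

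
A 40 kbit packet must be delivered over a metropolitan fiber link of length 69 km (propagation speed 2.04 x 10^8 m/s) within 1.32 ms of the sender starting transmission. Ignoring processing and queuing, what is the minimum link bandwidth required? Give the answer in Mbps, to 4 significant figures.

Propagation delay = 69000 / 204000000 = 0.338235 ms.
Transmission budget = 1.32 − 0.338235 = 0.981765 ms.
R ≥ L / t_tx = 40000 bits / 0.000981765 s = 40.74 Mbps.

40.74 Mbps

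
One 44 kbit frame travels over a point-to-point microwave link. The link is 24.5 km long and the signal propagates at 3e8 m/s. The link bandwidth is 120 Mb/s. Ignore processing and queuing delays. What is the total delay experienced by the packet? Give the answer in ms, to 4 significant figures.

L = 44000 bits.
Transmission delay = L/R = 44000 / 120000000 = 0.366667 ms.
Propagation delay = d/s = 24500 m / 300000000 m/s = 0.0816667 ms.
Total = 0.4483 ms.

0.4483 ms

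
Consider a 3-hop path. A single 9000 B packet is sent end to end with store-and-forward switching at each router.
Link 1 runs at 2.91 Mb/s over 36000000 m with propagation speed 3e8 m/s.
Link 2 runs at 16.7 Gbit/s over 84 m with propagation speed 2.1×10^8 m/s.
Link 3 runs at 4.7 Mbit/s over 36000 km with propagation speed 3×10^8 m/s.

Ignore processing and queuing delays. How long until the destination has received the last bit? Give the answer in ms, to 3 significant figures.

L = 9000 × 8 = 72000 bits.
Transmission delays (L/R per hop): 24.7423, 0.00431138, 15.3191 ms; sum = 40.0657 ms.
Propagation delays (d/s per hop): 120, 0.0004, 120 ms; sum = 240 ms.
End-to-end = 280 ms.

280 ms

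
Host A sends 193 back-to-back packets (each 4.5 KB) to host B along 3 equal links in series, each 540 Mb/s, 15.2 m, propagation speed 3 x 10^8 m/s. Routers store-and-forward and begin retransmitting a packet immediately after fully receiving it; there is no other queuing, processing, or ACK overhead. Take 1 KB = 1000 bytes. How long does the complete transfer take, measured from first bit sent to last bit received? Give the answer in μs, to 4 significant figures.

13000 μs

Per-hop transmission t_tx = L/R = 36000/540000000 = 66.6667 μs.
Per-hop propagation t_prop = 15.2/300000000 = 0.0506667 μs.
Pipeline fill: first packet needs 3·t_tx to clear all hops; remaining 192 packets each add one t_tx.
Total = (3+193-1)·t_tx + 3·t_prop = 195·66.6667 + 3·0.0506667 = 13000 μs.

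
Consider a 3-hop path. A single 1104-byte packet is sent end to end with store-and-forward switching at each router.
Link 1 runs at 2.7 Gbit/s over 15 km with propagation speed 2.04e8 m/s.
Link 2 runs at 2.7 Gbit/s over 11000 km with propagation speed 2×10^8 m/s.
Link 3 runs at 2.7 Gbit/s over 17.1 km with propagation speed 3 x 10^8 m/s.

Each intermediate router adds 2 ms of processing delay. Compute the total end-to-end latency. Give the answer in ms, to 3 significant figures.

L = 1104 × 8 = 8832 bits.
Transmission delay per hop = L/R = 8832/2700000000 = 0.00327111 ms; 3 hops → 0.00981333 ms.
Propagation delays (d/s per hop): 0.0735294, 55, 0.057 ms; sum = 55.1305 ms.
Processing at 2 router(s): 2 × 2 ms = 4 ms.
End-to-end = 59.1 ms.

59.1 ms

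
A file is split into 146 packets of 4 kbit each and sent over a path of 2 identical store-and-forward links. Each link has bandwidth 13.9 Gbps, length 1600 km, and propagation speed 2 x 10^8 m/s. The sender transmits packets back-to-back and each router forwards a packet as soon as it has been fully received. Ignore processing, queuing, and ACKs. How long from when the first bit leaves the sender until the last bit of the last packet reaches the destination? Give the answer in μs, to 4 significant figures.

16040 μs

Per-hop transmission t_tx = L/R = 4000/13900000000 = 0.28777 μs.
Per-hop propagation t_prop = 1600000/200000000 = 8000 μs.
Pipeline fill: first packet needs 2·t_tx to clear all hops; remaining 145 packets each add one t_tx.
Total = (2+146-1)·t_tx + 2·t_prop = 147·0.28777 + 2·8000 = 16040 μs.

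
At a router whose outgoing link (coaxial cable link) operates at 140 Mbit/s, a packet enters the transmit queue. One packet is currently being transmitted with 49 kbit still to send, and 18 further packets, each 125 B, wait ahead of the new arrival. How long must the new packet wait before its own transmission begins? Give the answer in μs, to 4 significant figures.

478.6 μs

Each queued packet: L/R = 1000/140000000 = 7.14286 μs.
18 queued → 128.571 μs.
Plus remaining 49000 bits of current packet: 350 μs.
Queuing delay = 478.6 μs.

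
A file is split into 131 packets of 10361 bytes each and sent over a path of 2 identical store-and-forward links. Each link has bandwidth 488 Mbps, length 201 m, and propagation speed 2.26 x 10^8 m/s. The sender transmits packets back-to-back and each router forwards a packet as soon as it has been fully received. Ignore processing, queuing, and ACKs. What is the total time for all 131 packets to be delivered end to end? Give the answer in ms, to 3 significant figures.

Per-hop transmission t_tx = L/R = 82888/488000000 = 0.169852 ms.
Per-hop propagation t_prop = 201/2.26e+08 = 0.000889381 ms.
Pipeline fill: first packet needs 2·t_tx to clear all hops; remaining 130 packets each add one t_tx.
Total = (2+131-1)·t_tx + 2·t_prop = 132·0.169852 + 2·0.000889381 = 22.4 ms.

22.4 ms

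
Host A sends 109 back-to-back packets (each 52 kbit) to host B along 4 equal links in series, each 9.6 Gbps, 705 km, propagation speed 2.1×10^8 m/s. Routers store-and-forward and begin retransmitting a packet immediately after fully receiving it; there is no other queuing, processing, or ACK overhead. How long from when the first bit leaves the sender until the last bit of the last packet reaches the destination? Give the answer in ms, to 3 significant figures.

Per-hop transmission t_tx = L/R = 52000/9600000000 = 0.00541667 ms.
Per-hop propagation t_prop = 705000/210000000 = 3.35714 ms.
Pipeline fill: first packet needs 4·t_tx to clear all hops; remaining 108 packets each add one t_tx.
Total = (4+109-1)·t_tx + 4·t_prop = 112·0.00541667 + 4·3.35714 = 14.0 ms.

14.0 ms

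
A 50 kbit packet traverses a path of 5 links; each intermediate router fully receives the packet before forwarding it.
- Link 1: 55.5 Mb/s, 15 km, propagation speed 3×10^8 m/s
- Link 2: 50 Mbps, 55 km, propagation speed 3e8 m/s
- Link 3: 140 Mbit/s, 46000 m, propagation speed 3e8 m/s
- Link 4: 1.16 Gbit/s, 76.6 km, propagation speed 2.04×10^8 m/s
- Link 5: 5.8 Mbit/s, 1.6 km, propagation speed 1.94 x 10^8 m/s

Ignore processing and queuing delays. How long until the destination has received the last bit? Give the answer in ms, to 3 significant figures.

11.7 ms

L = 50000 bits.
Transmission delays (L/R per hop): 0.900901, 1, 0.357143, 0.0431034, 8.62069 ms; sum = 10.9218 ms.
Propagation delays (d/s per hop): 0.05, 0.183333, 0.153333, 0.37549, 0.00824742 ms; sum = 0.770404 ms.
End-to-end = 11.7 ms.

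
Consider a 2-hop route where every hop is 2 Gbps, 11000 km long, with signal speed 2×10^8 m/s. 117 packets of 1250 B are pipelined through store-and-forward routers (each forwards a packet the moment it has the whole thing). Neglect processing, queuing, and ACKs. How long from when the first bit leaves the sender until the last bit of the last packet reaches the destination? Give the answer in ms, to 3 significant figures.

Per-hop transmission t_tx = L/R = 10000/2000000000 = 0.005 ms.
Per-hop propagation t_prop = 11000000/200000000 = 55 ms.
Pipeline fill: first packet needs 2·t_tx to clear all hops; remaining 116 packets each add one t_tx.
Total = (2+117-1)·t_tx + 2·t_prop = 118·0.005 + 2·55 = 111 ms.

111 ms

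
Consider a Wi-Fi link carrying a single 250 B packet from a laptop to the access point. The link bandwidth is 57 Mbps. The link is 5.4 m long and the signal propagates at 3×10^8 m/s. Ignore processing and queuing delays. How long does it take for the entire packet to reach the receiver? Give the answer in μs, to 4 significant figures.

L = 250 × 8 = 2000 bits.
Transmission delay = L/R = 2000 / 57000000 = 35.0877 μs.
Propagation delay = d/s = 5.4 m / 300000000 m/s = 0.018 μs.
Total = 35.11 μs.

35.11 μs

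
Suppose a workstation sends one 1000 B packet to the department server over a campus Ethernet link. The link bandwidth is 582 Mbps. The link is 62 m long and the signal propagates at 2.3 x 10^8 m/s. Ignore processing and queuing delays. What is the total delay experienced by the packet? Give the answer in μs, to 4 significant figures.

L = 1000 × 8 = 8000 bits.
Transmission delay = L/R = 8000 / 582000000 = 13.7457 μs.
Propagation delay = d/s = 62 m / 2.3e+08 m/s = 0.269565 μs.
Total = 14.02 μs.

14.02 μs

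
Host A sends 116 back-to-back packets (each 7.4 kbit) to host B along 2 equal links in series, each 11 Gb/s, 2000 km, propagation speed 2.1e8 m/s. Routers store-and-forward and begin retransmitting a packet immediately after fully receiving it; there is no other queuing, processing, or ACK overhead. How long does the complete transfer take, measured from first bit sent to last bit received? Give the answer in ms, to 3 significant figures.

Per-hop transmission t_tx = L/R = 7400/11000000000 = 0.000672727 ms.
Per-hop propagation t_prop = 2000000/210000000 = 9.52381 ms.
Pipeline fill: first packet needs 2·t_tx to clear all hops; remaining 115 packets each add one t_tx.
Total = (2+116-1)·t_tx + 2·t_prop = 117·0.000672727 + 2·9.52381 = 19.1 ms.

19.1 ms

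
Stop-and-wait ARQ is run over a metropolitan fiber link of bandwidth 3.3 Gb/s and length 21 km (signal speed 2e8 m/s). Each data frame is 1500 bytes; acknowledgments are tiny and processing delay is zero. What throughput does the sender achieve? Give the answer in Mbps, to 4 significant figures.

56.17 Mbps

t_tx = L/R = 12000/3300000000 = 3.63636e-06 s.
t_prop = 21000/200000000 = 0.000105 s; RTT = 0.00021 s.
Cycle = t_tx + RTT = 0.000213636 s.
Throughput = L / cycle = 12000 / 0.000213636 = 56.17 Mbps.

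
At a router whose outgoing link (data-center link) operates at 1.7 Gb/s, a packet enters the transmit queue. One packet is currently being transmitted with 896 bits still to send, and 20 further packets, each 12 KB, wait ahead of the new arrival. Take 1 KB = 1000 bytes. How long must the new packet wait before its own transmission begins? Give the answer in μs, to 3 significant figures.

Each queued packet: L/R = 96000/1700000000 = 56.4706 μs.
20 queued → 1129.41 μs.
Plus remaining 896 bits of current packet: 0.527059 μs.
Queuing delay = 1130 μs.

1130 μs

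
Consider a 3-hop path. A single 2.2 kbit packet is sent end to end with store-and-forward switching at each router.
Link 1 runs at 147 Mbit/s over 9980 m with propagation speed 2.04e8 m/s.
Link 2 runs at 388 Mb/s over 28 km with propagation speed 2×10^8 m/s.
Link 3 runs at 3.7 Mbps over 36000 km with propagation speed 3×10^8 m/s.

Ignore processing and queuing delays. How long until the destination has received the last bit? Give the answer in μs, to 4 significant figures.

120800 μs

L = 2200 bits.
Transmission delays (L/R per hop): 14.966, 5.6701, 594.595 μs; sum = 615.231 μs.
Propagation delays (d/s per hop): 48.9216, 140, 120000 μs; sum = 120189 μs.
End-to-end = 120800 μs.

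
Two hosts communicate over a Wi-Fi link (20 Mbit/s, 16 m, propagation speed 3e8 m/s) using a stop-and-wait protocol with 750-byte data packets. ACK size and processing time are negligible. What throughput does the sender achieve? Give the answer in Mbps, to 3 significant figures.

20.0 Mbps

t_tx = L/R = 6000/20000000 = 0.0003 s.
t_prop = 16/300000000 = 5.33333e-08 s; RTT = 1.06667e-07 s.
Cycle = t_tx + RTT = 0.000300107 s.
Throughput = L / cycle = 6000 / 0.000300107 = 20.0 Mbps.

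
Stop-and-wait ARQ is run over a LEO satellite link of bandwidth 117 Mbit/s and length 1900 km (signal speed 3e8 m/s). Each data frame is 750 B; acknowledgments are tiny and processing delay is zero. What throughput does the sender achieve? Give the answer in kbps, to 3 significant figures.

472 kbps

t_tx = L/R = 6000/117000000 = 5.12821e-05 s.
t_prop = 1900000/300000000 = 0.00633333 s; RTT = 0.0126667 s.
Cycle = t_tx + RTT = 0.0127179 s.
Throughput = L / cycle = 6000 / 0.0127179 = 472 kbps.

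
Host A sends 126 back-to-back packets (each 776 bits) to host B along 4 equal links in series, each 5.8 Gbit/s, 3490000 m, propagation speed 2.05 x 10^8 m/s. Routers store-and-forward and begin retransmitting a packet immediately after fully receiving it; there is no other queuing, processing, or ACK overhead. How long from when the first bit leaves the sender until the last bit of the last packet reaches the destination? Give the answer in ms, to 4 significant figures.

68.11 ms

Per-hop transmission t_tx = L/R = 776/5800000000 = 0.000133793 ms.
Per-hop propagation t_prop = 3490000/2.05e+08 = 17.0244 ms.
Pipeline fill: first packet needs 4·t_tx to clear all hops; remaining 125 packets each add one t_tx.
Total = (4+126-1)·t_tx + 4·t_prop = 129·0.000133793 + 4·17.0244 = 68.11 ms.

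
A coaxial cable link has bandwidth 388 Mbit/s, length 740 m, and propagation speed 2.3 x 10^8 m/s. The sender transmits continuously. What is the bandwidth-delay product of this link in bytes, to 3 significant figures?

156 bytes

Propagation delay = 740 / 2.3e+08 = 3.21739e-06 s.
BDP = R × t_prop = 388000000 × 3.21739e-06 = 1248.35 bits.
In bytes: 1248.35/8 = 156 bytes.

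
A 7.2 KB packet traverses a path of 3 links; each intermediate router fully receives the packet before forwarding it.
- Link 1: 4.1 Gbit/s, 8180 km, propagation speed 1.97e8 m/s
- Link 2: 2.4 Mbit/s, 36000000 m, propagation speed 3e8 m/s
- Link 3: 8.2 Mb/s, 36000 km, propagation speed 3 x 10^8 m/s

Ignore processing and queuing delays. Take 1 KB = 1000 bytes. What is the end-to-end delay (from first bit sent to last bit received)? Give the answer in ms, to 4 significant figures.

312.6 ms

L = 57600 bits.
Transmission delays (L/R per hop): 0.0140488, 24, 7.02439 ms; sum = 31.0384 ms.
Propagation delays (d/s per hop): 41.5228, 120, 120 ms; sum = 281.523 ms.
End-to-end = 312.6 ms.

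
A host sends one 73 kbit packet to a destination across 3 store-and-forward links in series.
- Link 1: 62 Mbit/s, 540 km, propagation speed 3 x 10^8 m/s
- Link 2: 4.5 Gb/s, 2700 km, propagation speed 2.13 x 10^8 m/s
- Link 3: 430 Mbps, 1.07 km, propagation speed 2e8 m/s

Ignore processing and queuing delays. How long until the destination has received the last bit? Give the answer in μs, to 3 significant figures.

15800 μs

L = 73000 bits.
Transmission delays (L/R per hop): 1177.42, 16.2222, 169.767 μs; sum = 1363.41 μs.
Propagation delays (d/s per hop): 1800, 12676.1, 5.35 μs; sum = 14481.4 μs.
End-to-end = 15800 μs.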